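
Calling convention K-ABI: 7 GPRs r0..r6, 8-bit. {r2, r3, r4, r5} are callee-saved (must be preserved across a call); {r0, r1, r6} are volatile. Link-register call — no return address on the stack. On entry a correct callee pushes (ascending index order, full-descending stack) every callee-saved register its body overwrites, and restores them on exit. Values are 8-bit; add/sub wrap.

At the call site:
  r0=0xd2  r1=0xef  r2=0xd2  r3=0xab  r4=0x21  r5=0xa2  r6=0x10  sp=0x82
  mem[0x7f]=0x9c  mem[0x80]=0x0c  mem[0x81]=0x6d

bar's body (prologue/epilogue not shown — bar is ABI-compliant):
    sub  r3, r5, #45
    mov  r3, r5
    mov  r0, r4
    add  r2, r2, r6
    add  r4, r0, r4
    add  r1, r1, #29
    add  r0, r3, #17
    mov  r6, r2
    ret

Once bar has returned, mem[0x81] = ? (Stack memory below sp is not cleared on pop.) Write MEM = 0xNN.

prologue: push r2 → mem[0x81]=0xd2, sp=0x81
prologue: push r3 → mem[0x80]=0xab, sp=0x80
prologue: push r4 → mem[0x7f]=0x21, sp=0x7f
body[0] sub  r3, r5, #45 → r3=0x75
body[1] mov  r3, r5 → r3=0xa2
body[2] mov  r0, r4 → r0=0x21
body[3] add  r2, r2, r6 → r2=0xe2
body[4] add  r4, r0, r4 → r4=0x42
body[5] add  r1, r1, #29 → r1=0x0c
body[6] add  r0, r3, #17 → r0=0xb3
body[7] mov  r6, r2 → r6=0xe2
epilogue: pop r4=0x21, sp=0x80
epilogue: pop r3=0xab, sp=0x81
epilogue: pop r2=0xd2, sp=0x82
prologue pushed ['r2', 'r3', 'r4'] at ['0x81', '0x80', '0x7f']

MEM = 0xd2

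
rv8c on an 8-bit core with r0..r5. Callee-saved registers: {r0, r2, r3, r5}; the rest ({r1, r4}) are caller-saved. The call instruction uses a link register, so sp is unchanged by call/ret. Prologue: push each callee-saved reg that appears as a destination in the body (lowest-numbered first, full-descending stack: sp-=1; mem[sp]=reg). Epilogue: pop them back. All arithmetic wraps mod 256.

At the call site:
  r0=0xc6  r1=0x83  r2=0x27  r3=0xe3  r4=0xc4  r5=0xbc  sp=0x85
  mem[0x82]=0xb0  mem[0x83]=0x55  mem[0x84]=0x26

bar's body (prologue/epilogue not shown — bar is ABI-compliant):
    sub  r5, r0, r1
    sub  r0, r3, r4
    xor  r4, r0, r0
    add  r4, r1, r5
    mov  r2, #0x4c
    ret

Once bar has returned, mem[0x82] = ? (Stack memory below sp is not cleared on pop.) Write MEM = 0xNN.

MEM = 0xbc

prologue: push r0 → mem[0x84]=0xc6, sp=0x84
prologue: push r2 → mem[0x83]=0x27, sp=0x83
prologue: push r5 → mem[0x82]=0xbc, sp=0x82
body[0] sub  r5, r0, r1 → r5=0x43
body[1] sub  r0, r3, r4 → r0=0x1f
body[2] xor  r4, r0, r0 → r4=0x00
body[3] add  r4, r1, r5 → r4=0xc6
body[4] mov  r2, #0x4c → r2=0x4c
epilogue: pop r5=0xbc, sp=0x83
epilogue: pop r2=0x27, sp=0x84
epilogue: pop r0=0xc6, sp=0x85
prologue pushed ['r0', 'r2', 'r5'] at ['0x84', '0x83', '0x82']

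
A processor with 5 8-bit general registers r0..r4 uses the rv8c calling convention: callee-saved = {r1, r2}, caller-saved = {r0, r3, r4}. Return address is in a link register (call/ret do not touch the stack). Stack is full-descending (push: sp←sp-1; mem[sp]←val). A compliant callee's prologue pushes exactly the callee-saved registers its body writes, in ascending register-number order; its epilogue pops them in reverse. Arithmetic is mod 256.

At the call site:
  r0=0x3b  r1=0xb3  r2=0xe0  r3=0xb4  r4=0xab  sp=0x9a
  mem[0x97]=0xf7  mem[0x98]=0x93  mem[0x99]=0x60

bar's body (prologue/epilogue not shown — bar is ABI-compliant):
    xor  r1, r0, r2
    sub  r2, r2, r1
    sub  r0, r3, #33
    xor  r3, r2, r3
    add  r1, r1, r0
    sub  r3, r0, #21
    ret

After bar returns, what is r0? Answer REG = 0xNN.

prologue: push r1 → mem[0x99]=0xb3, sp=0x99
prologue: push r2 → mem[0x98]=0xe0, sp=0x98
body[0] xor  r1, r0, r2 → r1=0xdb
body[1] sub  r2, r2, r1 → r2=0x05
body[2] sub  r0, r3, #33 → r0=0x93
body[3] xor  r3, r2, r3 → r3=0xb1
body[4] add  r1, r1, r0 → r1=0x6e
body[5] sub  r3, r0, #21 → r3=0x7e
epilogue: pop r2=0xe0, sp=0x99
epilogue: pop r1=0xb3, sp=0x9a
r0 is caller-saved → body value

REG = 0x93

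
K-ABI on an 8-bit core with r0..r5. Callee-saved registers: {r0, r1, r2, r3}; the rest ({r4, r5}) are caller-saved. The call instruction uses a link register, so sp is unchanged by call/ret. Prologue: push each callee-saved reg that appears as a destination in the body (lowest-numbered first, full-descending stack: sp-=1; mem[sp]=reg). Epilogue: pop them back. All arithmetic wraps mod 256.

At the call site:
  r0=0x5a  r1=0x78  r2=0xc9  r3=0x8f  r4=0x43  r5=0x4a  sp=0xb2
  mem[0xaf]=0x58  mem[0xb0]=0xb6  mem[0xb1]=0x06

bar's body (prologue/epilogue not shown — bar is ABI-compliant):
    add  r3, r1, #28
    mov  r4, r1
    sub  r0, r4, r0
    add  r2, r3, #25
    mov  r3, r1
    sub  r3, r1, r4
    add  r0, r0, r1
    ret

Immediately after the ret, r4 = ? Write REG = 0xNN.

prologue: push r0 → mem[0xb1]=0x5a, sp=0xb1
prologue: push r2 → mem[0xb0]=0xc9, sp=0xb0
prologue: push r3 → mem[0xaf]=0x8f, sp=0xaf
body[0] add  r3, r1, #28 → r3=0x94
body[1] mov  r4, r1 → r4=0x78
body[2] sub  r0, r4, r0 → r0=0x1e
body[3] add  r2, r3, #25 → r2=0xad
body[4] mov  r3, r1 → r3=0x78
body[5] sub  r3, r1, r4 → r3=0x00
body[6] add  r0, r0, r1 → r0=0x96
epilogue: pop r3=0x8f, sp=0xb0
epilogue: pop r2=0xc9, sp=0xb1
epilogue: pop r0=0x5a, sp=0xb2
r4 is caller-saved → body value

REG = 0x78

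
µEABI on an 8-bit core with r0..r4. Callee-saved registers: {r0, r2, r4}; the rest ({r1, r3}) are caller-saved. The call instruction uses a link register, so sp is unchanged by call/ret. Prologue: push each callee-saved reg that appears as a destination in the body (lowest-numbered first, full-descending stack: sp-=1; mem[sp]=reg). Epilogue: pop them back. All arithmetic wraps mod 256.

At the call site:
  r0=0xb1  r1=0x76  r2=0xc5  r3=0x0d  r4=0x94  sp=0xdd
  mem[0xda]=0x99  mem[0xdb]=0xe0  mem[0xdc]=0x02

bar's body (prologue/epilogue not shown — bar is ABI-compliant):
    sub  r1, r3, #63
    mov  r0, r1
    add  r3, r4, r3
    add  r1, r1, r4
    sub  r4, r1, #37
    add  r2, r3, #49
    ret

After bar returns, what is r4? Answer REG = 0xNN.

REG = 0x94

prologue: push r0 -> mem[0xdc]=0xb1, sp=0xdc
prologue: push r2 -> mem[0xdb]=0xc5, sp=0xdb
prologue: push r4 -> mem[0xda]=0x94, sp=0xda
body[0] sub  r1, r3, #63 -> r1=0xce
body[1] mov  r0, r1 -> r0=0xce
body[2] add  r3, r4, r3 -> r3=0xa1
body[3] add  r1, r1, r4 -> r1=0x62
body[4] sub  r4, r1, #37 -> r4=0x3d
body[5] add  r2, r3, #49 -> r2=0xd2
epilogue: pop r4=0x94, sp=0xdb
epilogue: pop r2=0xc5, sp=0xdc
epilogue: pop r0=0xb1, sp=0xdd
r4 is callee-saved -> restored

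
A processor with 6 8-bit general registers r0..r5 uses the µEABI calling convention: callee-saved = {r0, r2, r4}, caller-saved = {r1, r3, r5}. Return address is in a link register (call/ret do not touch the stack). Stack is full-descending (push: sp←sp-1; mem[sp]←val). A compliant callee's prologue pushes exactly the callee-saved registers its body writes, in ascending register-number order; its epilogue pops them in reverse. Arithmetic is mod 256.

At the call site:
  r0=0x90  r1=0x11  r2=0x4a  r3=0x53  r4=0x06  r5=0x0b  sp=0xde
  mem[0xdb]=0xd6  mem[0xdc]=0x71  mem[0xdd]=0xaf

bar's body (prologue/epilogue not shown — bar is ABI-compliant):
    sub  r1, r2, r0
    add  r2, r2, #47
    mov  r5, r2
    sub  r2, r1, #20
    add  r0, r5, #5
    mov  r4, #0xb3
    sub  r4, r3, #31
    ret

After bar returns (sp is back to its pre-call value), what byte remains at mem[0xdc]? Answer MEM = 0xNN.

prologue: push r0 → mem[0xdd]=0x90, sp=0xdd
prologue: push r2 → mem[0xdc]=0x4a, sp=0xdc
prologue: push r4 → mem[0xdb]=0x06, sp=0xdb
body[0] sub  r1, r2, r0 → r1=0xba
body[1] add  r2, r2, #47 → r2=0x79
body[2] mov  r5, r2 → r5=0x79
body[3] sub  r2, r1, #20 → r2=0xa6
body[4] add  r0, r5, #5 → r0=0x7e
body[5] mov  r4, #0xb3 → r4=0xb3
body[6] sub  r4, r3, #31 → r4=0x34
epilogue: pop r4=0x06, sp=0xdc
epilogue: pop r2=0x4a, sp=0xdd
epilogue: pop r0=0x90, sp=0xde
prologue pushed ['r0', 'r2', 'r4'] at ['0xdd', '0xdc', '0xdb']

MEM = 0x4a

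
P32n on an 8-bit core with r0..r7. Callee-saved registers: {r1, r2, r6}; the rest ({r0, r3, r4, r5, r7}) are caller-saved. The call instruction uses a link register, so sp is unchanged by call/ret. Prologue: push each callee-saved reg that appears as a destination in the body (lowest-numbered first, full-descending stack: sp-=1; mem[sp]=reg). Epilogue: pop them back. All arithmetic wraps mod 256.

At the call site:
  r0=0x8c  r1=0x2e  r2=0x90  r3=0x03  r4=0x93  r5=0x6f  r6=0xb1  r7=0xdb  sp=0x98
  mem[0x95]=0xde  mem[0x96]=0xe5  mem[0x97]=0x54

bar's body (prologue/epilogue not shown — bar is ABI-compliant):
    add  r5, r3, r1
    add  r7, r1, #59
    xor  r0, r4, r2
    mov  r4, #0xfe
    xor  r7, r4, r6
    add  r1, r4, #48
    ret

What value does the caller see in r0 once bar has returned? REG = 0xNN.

prologue: push r1 -> mem[0x97]=0x2e, sp=0x97
body[0] add  r5, r3, r1 -> r5=0x31
body[1] add  r7, r1, #59 -> r7=0x69
body[2] xor  r0, r4, r2 -> r0=0x03
body[3] mov  r4, #0xfe -> r4=0xfe
body[4] xor  r7, r4, r6 -> r7=0x4f
body[5] add  r1, r4, #48 -> r1=0x2e
epilogue: pop r1=0x2e, sp=0x98
r0 is caller-saved -> body value

REG = 0x03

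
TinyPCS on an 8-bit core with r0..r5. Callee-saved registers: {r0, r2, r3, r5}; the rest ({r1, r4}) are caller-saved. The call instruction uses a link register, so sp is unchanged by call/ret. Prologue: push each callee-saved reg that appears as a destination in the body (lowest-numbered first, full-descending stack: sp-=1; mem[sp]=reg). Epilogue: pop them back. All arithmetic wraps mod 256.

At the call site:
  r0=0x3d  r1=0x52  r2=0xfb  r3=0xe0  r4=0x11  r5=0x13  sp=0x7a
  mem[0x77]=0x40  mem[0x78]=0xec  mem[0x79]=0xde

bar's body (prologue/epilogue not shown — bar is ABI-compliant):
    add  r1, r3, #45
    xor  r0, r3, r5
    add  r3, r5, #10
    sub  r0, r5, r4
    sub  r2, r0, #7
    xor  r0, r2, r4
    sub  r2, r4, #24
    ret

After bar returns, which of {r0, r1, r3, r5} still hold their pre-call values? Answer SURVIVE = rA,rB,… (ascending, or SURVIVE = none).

SURVIVE = r0,r3,r5

prologue: push r0 → mem[0x79]=0x3d, sp=0x79
prologue: push r2 → mem[0x78]=0xfb, sp=0x78
prologue: push r3 → mem[0x77]=0xe0, sp=0x77
body[0] add  r1, r3, #45 → r1=0x0d
body[1] xor  r0, r3, r5 → r0=0xf3
body[2] add  r3, r5, #10 → r3=0x1d
body[3] sub  r0, r5, r4 → r0=0x02
body[4] sub  r2, r0, #7 → r2=0xfb
body[5] xor  r0, r2, r4 → r0=0xea
body[6] sub  r2, r4, #24 → r2=0xf9
epilogue: pop r3=0xe0, sp=0x78
epilogue: pop r2=0xfb, sp=0x79
epilogue: pop r0=0x3d, sp=0x7a
r0: callee-saved, written=True
r1: caller-saved, written=True
r3: callee-saved, written=True
r5: callee-saved, written=False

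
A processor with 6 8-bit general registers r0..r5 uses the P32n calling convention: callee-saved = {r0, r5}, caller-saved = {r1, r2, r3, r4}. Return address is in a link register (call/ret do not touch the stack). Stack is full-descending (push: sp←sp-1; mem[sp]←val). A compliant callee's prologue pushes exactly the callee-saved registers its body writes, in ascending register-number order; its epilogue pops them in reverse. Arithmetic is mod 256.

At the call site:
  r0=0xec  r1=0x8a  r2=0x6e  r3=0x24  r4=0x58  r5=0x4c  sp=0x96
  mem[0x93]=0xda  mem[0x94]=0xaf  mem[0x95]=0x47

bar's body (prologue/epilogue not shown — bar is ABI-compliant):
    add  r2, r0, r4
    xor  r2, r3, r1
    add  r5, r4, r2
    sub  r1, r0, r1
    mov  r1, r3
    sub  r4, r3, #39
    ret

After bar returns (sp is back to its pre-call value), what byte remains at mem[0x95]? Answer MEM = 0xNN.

prologue: push r5 → mem[0x95]=0x4c, sp=0x95
body[0] add  r2, r0, r4 → r2=0x44
body[1] xor  r2, r3, r1 → r2=0xae
body[2] add  r5, r4, r2 → r5=0x06
body[3] sub  r1, r0, r1 → r1=0x62
body[4] mov  r1, r3 → r1=0x24
body[5] sub  r4, r3, #39 → r4=0xfd
epilogue: pop r5=0x4c, sp=0x96
prologue pushed ['r5'] at ['0x95']

MEM = 0x4c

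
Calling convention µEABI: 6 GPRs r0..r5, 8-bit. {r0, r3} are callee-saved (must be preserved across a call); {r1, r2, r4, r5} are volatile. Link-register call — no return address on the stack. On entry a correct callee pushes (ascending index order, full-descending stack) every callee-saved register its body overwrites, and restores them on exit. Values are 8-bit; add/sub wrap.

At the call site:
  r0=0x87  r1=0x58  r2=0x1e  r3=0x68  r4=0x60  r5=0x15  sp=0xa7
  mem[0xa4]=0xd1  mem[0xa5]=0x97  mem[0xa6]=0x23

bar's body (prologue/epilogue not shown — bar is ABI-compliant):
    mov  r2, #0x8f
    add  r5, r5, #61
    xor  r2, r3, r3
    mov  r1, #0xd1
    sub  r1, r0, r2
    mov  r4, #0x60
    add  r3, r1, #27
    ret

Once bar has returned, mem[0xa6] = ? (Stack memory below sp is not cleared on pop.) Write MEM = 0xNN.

prologue: push r3 -> mem[0xa6]=0x68, sp=0xa6
body[0] mov  r2, #0x8f -> r2=0x8f
body[1] add  r5, r5, #61 -> r5=0x52
body[2] xor  r2, r3, r3 -> r2=0x00
body[3] mov  r1, #0xd1 -> r1=0xd1
body[4] sub  r1, r0, r2 -> r1=0x87
body[5] mov  r4, #0x60 -> r4=0x60
body[6] add  r3, r1, #27 -> r3=0xa2
epilogue: pop r3=0x68, sp=0xa7
prologue pushed ['r3'] at ['0xa6']

MEM = 0x68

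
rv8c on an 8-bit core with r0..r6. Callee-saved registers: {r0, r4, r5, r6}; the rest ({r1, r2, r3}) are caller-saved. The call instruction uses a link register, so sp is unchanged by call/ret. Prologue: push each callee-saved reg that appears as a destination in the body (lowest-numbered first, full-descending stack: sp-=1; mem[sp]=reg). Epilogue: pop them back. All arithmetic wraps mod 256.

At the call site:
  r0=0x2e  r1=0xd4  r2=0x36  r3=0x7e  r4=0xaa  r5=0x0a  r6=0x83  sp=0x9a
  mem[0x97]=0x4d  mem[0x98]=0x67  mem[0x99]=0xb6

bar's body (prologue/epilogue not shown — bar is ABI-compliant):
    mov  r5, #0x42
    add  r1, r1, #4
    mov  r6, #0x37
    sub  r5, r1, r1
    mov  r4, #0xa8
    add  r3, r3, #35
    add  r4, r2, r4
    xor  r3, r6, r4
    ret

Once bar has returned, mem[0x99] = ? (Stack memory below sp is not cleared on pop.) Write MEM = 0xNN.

MEM = 0xaa

prologue: push r4 → mem[0x99]=0xaa, sp=0x99
prologue: push r5 → mem[0x98]=0x0a, sp=0x98
prologue: push r6 → mem[0x97]=0x83, sp=0x97
body[0] mov  r5, #0x42 → r5=0x42
body[1] add  r1, r1, #4 → r1=0xd8
body[2] mov  r6, #0x37 → r6=0x37
body[3] sub  r5, r1, r1 → r5=0x00
body[4] mov  r4, #0xa8 → r4=0xa8
body[5] add  r3, r3, #35 → r3=0xa1
body[6] add  r4, r2, r4 → r4=0xde
body[7] xor  r3, r6, r4 → r3=0xe9
epilogue: pop r6=0x83, sp=0x98
epilogue: pop r5=0x0a, sp=0x99
epilogue: pop r4=0xaa, sp=0x9a
prologue pushed ['r4', 'r5', 'r6'] at ['0x99', '0x98', '0x97']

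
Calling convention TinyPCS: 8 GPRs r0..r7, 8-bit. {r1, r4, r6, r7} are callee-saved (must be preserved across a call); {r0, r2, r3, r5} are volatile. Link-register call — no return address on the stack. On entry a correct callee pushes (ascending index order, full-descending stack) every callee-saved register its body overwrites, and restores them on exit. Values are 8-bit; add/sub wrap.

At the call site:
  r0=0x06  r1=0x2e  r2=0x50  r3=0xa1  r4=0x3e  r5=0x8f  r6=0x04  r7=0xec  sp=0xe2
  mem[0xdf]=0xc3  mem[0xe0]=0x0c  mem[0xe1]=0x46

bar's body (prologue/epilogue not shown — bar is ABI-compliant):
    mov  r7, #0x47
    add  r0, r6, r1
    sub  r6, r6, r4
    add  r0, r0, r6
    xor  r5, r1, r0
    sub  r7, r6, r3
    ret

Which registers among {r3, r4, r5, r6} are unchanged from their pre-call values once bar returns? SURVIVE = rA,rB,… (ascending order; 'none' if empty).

prologue: push r6 → mem[0xe1]=0x04, sp=0xe1
prologue: push r7 → mem[0xe0]=0xec, sp=0xe0
body[0] mov  r7, #0x47 → r7=0x47
body[1] add  r0, r6, r1 → r0=0x32
body[2] sub  r6, r6, r4 → r6=0xc6
body[3] add  r0, r0, r6 → r0=0xf8
body[4] xor  r5, r1, r0 → r5=0xd6
body[5] sub  r7, r6, r3 → r7=0x25
epilogue: pop r7=0xec, sp=0xe1
epilogue: pop r6=0x04, sp=0xe2
r3: caller-saved, written=False
r4: callee-saved, written=False
r5: caller-saved, written=True
r6: callee-saved, written=True

SURVIVE = r3,r4,r6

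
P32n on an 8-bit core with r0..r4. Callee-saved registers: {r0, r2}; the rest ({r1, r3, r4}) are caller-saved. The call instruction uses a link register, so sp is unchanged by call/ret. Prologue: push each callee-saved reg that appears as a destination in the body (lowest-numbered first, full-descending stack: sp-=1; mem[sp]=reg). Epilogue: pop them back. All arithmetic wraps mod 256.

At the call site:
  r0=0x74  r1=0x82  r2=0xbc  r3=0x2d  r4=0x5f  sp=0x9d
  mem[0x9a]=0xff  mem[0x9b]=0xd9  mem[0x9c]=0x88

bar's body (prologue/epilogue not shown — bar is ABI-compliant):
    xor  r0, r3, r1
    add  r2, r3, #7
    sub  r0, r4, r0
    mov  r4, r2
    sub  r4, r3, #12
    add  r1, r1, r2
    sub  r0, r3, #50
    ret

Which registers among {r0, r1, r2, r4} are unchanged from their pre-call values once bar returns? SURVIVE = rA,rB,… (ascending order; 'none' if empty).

SURVIVE = r0,r2

prologue: push r0 → mem[0x9c]=0x74, sp=0x9c
prologue: push r2 → mem[0x9b]=0xbc, sp=0x9b
body[0] xor  r0, r3, r1 → r0=0xaf
body[1] add  r2, r3, #7 → r2=0x34
body[2] sub  r0, r4, r0 → r0=0xb0
body[3] mov  r4, r2 → r4=0x34
body[4] sub  r4, r3, #12 → r4=0x21
body[5] add  r1, r1, r2 → r1=0xb6
body[6] sub  r0, r3, #50 → r0=0xfb
epilogue: pop r2=0xbc, sp=0x9c
epilogue: pop r0=0x74, sp=0x9d
r0: callee-saved, written=True
r1: caller-saved, written=True
r2: callee-saved, written=True
r4: caller-saved, written=True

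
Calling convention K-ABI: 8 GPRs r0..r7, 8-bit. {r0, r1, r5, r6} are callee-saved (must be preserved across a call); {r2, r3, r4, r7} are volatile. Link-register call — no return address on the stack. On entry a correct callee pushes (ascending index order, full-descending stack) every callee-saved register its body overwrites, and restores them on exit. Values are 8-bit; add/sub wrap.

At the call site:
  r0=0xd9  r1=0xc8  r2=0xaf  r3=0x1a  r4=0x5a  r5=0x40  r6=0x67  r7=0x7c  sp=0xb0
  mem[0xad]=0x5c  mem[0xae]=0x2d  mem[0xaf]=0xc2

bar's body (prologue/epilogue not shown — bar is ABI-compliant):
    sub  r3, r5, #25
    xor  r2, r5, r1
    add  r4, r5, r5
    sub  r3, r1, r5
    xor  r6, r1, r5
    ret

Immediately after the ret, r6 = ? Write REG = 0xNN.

prologue: push r6 -> mem[0xaf]=0x67, sp=0xaf
body[0] sub  r3, r5, #25 -> r3=0x27
body[1] xor  r2, r5, r1 -> r2=0x88
body[2] add  r4, r5, r5 -> r4=0x80
body[3] sub  r3, r1, r5 -> r3=0x88
body[4] xor  r6, r1, r5 -> r6=0x88
epilogue: pop r6=0x67, sp=0xb0
r6 is callee-saved -> restored

REG = 0x67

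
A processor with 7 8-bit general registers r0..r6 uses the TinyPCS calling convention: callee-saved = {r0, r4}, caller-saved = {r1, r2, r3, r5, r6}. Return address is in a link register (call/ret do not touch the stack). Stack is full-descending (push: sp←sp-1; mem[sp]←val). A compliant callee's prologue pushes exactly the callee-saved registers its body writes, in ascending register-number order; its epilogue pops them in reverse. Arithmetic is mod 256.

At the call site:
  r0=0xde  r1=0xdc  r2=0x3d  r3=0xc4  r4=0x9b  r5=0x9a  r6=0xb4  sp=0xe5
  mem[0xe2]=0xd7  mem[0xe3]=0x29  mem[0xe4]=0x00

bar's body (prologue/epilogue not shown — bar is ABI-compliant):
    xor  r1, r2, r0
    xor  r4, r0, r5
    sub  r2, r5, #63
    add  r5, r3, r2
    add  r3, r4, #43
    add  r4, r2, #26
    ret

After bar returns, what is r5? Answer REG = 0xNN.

REG = 0x1f

prologue: push r4 -> mem[0xe4]=0x9b, sp=0xe4
body[0] xor  r1, r2, r0 -> r1=0xe3
body[1] xor  r4, r0, r5 -> r4=0x44
body[2] sub  r2, r5, #63 -> r2=0x5b
body[3] add  r5, r3, r2 -> r5=0x1f
body[4] add  r3, r4, #43 -> r3=0x6f
body[5] add  r4, r2, #26 -> r4=0x75
epilogue: pop r4=0x9b, sp=0xe5
r5 is caller-saved -> body value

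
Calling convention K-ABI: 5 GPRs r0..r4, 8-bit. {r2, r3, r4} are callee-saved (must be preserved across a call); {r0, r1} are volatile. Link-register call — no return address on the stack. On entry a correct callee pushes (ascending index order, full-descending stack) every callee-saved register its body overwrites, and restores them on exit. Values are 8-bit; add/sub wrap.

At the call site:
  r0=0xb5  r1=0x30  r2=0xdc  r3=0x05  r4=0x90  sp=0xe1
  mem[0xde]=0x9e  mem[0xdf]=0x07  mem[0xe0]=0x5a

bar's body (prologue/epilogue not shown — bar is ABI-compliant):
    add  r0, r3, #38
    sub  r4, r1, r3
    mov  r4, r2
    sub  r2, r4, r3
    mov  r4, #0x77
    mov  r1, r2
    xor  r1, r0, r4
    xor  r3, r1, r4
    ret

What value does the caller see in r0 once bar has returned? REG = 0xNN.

REG = 0x2b

prologue: push r2 → mem[0xe0]=0xdc, sp=0xe0
prologue: push r3 → mem[0xdf]=0x05, sp=0xdf
prologue: push r4 → mem[0xde]=0x90, sp=0xde
body[0] add  r0, r3, #38 → r0=0x2b
body[1] sub  r4, r1, r3 → r4=0x2b
body[2] mov  r4, r2 → r4=0xdc
body[3] sub  r2, r4, r3 → r2=0xd7
body[4] mov  r4, #0x77 → r4=0x77
body[5] mov  r1, r2 → r1=0xd7
body[6] xor  r1, r0, r4 → r1=0x5c
body[7] xor  r3, r1, r4 → r3=0x2b
epilogue: pop r4=0x90, sp=0xdf
epilogue: pop r3=0x05, sp=0xe0
epilogue: pop r2=0xdc, sp=0xe1
r0 is caller-saved → body value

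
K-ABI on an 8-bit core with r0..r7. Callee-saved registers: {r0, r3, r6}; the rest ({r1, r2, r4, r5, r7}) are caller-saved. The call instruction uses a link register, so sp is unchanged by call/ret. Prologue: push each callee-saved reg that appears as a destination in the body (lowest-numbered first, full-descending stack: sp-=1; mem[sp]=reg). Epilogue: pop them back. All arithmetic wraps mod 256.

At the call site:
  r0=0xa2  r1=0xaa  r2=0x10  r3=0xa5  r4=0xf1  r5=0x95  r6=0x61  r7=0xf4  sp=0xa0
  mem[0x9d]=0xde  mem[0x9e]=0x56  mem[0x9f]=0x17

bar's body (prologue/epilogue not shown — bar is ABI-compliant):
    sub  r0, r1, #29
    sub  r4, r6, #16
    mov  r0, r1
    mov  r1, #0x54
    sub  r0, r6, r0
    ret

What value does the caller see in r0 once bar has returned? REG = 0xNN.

prologue: push r0 → mem[0x9f]=0xa2, sp=0x9f
body[0] sub  r0, r1, #29 → r0=0x8d
body[1] sub  r4, r6, #16 → r4=0x51
body[2] mov  r0, r1 → r0=0xaa
body[3] mov  r1, #0x54 → r1=0x54
body[4] sub  r0, r6, r0 → r0=0xb7
epilogue: pop r0=0xa2, sp=0xa0
r0 is callee-saved → restored

REG = 0xa2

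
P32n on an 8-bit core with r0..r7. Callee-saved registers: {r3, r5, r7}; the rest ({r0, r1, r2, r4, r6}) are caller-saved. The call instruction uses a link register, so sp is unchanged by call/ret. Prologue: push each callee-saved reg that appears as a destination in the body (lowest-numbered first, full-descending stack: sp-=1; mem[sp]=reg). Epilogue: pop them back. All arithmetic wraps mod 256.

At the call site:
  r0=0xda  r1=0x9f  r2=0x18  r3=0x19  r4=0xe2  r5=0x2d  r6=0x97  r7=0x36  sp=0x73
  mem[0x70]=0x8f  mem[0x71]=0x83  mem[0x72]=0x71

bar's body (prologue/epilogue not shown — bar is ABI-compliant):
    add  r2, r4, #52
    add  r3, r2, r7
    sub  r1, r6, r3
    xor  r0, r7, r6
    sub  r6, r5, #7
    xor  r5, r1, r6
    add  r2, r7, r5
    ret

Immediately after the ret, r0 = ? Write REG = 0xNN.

prologue: push r3 -> mem[0x72]=0x19, sp=0x72
prologue: push r5 -> mem[0x71]=0x2d, sp=0x71
body[0] add  r2, r4, #52 -> r2=0x16
body[1] add  r3, r2, r7 -> r3=0x4c
body[2] sub  r1, r6, r3 -> r1=0x4b
body[3] xor  r0, r7, r6 -> r0=0xa1
body[4] sub  r6, r5, #7 -> r6=0x26
body[5] xor  r5, r1, r6 -> r5=0x6d
body[6] add  r2, r7, r5 -> r2=0xa3
epilogue: pop r5=0x2d, sp=0x72
epilogue: pop r3=0x19, sp=0x73
r0 is caller-saved -> body value

REG = 0xa1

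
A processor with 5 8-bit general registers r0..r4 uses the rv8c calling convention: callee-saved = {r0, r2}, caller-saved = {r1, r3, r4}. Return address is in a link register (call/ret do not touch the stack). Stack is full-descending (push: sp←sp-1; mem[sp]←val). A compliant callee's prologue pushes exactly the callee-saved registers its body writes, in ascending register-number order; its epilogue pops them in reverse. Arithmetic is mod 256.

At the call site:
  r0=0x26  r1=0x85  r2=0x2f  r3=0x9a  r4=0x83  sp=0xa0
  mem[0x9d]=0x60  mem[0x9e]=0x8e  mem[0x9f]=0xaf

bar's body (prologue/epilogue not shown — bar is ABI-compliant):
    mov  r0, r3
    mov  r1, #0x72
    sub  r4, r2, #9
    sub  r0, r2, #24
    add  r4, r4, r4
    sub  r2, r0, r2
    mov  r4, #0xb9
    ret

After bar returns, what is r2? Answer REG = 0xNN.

REG = 0x2f

prologue: push r0 → mem[0x9f]=0x26, sp=0x9f
prologue: push r2 → mem[0x9e]=0x2f, sp=0x9e
body[0] mov  r0, r3 → r0=0x9a
body[1] mov  r1, #0x72 → r1=0x72
body[2] sub  r4, r2, #9 → r4=0x26
body[3] sub  r0, r2, #24 → r0=0x17
body[4] add  r4, r4, r4 → r4=0x4c
body[5] sub  r2, r0, r2 → r2=0xe8
body[6] mov  r4, #0xb9 → r4=0xb9
epilogue: pop r2=0x2f, sp=0x9f
epilogue: pop r0=0x26, sp=0xa0
r2 is callee-saved → restored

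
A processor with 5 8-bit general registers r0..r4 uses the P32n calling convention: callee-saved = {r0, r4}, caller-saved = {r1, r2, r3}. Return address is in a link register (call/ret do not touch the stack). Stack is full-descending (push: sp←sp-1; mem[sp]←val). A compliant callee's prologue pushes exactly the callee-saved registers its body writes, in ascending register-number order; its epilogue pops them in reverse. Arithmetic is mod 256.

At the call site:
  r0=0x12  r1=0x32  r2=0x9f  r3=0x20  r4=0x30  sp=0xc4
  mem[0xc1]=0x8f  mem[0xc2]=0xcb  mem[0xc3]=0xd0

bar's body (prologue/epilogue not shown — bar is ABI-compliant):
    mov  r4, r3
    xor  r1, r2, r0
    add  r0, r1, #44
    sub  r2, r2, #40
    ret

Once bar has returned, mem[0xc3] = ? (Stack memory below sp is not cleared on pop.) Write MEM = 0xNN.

prologue: push r0 → mem[0xc3]=0x12, sp=0xc3
prologue: push r4 → mem[0xc2]=0x30, sp=0xc2
body[0] mov  r4, r3 → r4=0x20
body[1] xor  r1, r2, r0 → r1=0x8d
body[2] add  r0, r1, #44 → r0=0xb9
body[3] sub  r2, r2, #40 → r2=0x77
epilogue: pop r4=0x30, sp=0xc3
epilogue: pop r0=0x12, sp=0xc4
prologue pushed ['r0', 'r4'] at ['0xc3', '0xc2']

MEM = 0x12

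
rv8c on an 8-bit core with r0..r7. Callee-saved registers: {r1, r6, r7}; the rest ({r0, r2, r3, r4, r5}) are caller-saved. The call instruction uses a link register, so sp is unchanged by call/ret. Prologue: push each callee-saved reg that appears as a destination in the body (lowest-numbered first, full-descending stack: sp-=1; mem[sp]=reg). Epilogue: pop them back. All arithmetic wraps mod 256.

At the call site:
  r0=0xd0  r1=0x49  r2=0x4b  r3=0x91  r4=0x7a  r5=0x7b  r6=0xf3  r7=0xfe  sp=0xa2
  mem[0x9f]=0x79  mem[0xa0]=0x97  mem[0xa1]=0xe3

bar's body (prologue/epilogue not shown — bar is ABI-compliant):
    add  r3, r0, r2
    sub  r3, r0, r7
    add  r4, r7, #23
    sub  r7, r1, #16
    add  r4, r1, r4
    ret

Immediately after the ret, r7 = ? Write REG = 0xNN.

REG = 0xfe

prologue: push r7 -> mem[0xa1]=0xfe, sp=0xa1
body[0] add  r3, r0, r2 -> r3=0x1b
body[1] sub  r3, r0, r7 -> r3=0xd2
body[2] add  r4, r7, #23 -> r4=0x15
body[3] sub  r7, r1, #16 -> r7=0x39
body[4] add  r4, r1, r4 -> r4=0x5e
epilogue: pop r7=0xfe, sp=0xa2
r7 is callee-saved -> restored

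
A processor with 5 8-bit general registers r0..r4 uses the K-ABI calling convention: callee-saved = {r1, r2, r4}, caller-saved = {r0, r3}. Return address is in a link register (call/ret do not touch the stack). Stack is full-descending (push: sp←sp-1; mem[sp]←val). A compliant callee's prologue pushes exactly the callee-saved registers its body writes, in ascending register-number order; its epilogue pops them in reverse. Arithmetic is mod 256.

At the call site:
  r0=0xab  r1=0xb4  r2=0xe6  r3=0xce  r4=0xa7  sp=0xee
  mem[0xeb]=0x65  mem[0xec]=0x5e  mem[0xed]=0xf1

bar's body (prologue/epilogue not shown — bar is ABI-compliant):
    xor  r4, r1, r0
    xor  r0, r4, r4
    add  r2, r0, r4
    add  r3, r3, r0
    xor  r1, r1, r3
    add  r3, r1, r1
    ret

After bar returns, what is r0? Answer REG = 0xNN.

REG = 0x00

prologue: push r1 -> mem[0xed]=0xb4, sp=0xed
prologue: push r2 -> mem[0xec]=0xe6, sp=0xec
prologue: push r4 -> mem[0xeb]=0xa7, sp=0xeb
body[0] xor  r4, r1, r0 -> r4=0x1f
body[1] xor  r0, r4, r4 -> r0=0x00
body[2] add  r2, r0, r4 -> r2=0x1f
body[3] add  r3, r3, r0 -> r3=0xce
body[4] xor  r1, r1, r3 -> r1=0x7a
body[5] add  r3, r1, r1 -> r3=0xf4
epilogue: pop r4=0xa7, sp=0xec
epilogue: pop r2=0xe6, sp=0xed
epilogue: pop r1=0xb4, sp=0xee
r0 is caller-saved -> body value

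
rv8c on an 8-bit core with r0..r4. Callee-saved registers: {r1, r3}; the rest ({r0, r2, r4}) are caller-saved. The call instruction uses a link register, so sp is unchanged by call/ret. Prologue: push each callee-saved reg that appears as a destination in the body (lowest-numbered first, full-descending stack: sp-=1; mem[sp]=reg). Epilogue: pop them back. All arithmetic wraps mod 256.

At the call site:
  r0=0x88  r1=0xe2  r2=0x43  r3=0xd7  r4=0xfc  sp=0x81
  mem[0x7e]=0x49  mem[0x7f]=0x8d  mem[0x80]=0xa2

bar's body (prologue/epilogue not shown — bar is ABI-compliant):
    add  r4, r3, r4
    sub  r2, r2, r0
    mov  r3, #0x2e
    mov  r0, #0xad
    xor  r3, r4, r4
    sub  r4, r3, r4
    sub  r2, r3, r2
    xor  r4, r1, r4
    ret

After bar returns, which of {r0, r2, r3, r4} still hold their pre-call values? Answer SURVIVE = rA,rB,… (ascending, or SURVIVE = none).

prologue: push r3 -> mem[0x80]=0xd7, sp=0x80
body[0] add  r4, r3, r4 -> r4=0xd3
body[1] sub  r2, r2, r0 -> r2=0xbb
body[2] mov  r3, #0x2e -> r3=0x2e
body[3] mov  r0, #0xad -> r0=0xad
body[4] xor  r3, r4, r4 -> r3=0x00
body[5] sub  r4, r3, r4 -> r4=0x2d
body[6] sub  r2, r3, r2 -> r2=0x45
body[7] xor  r4, r1, r4 -> r4=0xcf
epilogue: pop r3=0xd7, sp=0x81
r0: caller-saved, written=True
r2: caller-saved, written=True
r3: callee-saved, written=True
r4: caller-saved, written=True

SURVIVE = r3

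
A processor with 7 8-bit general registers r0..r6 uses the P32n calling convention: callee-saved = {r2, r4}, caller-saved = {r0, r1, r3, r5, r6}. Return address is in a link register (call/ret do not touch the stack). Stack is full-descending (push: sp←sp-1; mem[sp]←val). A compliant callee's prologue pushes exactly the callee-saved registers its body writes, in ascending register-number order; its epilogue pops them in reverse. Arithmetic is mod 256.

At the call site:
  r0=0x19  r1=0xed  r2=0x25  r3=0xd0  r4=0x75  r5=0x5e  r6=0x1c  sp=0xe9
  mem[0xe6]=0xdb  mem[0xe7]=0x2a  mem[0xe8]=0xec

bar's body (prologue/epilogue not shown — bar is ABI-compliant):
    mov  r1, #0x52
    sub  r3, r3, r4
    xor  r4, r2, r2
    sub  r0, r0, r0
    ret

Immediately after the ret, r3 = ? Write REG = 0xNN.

REG = 0x5b

prologue: push r4 -> mem[0xe8]=0x75, sp=0xe8
body[0] mov  r1, #0x52 -> r1=0x52
body[1] sub  r3, r3, r4 -> r3=0x5b
body[2] xor  r4, r2, r2 -> r4=0x00
body[3] sub  r0, r0, r0 -> r0=0x00
epilogue: pop r4=0x75, sp=0xe9
r3 is caller-saved -> body value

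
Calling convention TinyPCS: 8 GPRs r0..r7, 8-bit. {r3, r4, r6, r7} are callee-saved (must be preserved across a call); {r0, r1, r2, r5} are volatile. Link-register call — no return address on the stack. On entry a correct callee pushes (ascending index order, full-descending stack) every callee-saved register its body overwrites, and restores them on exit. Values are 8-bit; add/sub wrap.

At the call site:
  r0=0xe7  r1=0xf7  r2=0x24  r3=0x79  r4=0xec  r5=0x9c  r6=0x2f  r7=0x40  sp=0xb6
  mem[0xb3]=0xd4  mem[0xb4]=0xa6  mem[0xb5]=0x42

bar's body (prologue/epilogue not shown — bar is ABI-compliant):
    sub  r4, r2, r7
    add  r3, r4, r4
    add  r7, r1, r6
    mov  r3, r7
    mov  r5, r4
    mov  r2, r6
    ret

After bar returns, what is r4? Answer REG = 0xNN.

REG = 0xec

prologue: push r3 → mem[0xb5]=0x79, sp=0xb5
prologue: push r4 → mem[0xb4]=0xec, sp=0xb4
prologue: push r7 → mem[0xb3]=0x40, sp=0xb3
body[0] sub  r4, r2, r7 → r4=0xe4
body[1] add  r3, r4, r4 → r3=0xc8
body[2] add  r7, r1, r6 → r7=0x26
body[3] mov  r3, r7 → r3=0x26
body[4] mov  r5, r4 → r5=0xe4
body[5] mov  r2, r6 → r2=0x2f
epilogue: pop r7=0x40, sp=0xb4
epilogue: pop r4=0xec, sp=0xb5
epilogue: pop r3=0x79, sp=0xb6
r4 is callee-saved → restored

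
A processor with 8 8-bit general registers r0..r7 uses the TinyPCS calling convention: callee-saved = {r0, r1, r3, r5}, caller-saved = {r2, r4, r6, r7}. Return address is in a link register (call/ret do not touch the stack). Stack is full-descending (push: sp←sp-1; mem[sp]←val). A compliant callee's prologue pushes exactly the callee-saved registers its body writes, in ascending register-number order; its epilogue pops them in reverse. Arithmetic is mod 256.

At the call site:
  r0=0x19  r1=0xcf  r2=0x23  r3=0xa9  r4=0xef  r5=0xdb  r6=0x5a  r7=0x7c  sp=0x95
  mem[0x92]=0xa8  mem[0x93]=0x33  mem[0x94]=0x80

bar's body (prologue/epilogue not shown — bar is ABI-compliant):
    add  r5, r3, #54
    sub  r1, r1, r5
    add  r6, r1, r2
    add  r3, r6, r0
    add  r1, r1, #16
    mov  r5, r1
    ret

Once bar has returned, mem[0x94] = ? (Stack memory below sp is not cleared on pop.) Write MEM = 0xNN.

MEM = 0xcf

prologue: push r1 → mem[0x94]=0xcf, sp=0x94
prologue: push r3 → mem[0x93]=0xa9, sp=0x93
prologue: push r5 → mem[0x92]=0xdb, sp=0x92
body[0] add  r5, r3, #54 → r5=0xdf
body[1] sub  r1, r1, r5 → r1=0xf0
body[2] add  r6, r1, r2 → r6=0x13
body[3] add  r3, r6, r0 → r3=0x2c
body[4] add  r1, r1, #16 → r1=0x00
body[5] mov  r5, r1 → r5=0x00
epilogue: pop r5=0xdb, sp=0x93
epilogue: pop r3=0xa9, sp=0x94
epilogue: pop r1=0xcf, sp=0x95
prologue pushed ['r1', 'r3', 'r5'] at ['0x94', '0x93', '0x92']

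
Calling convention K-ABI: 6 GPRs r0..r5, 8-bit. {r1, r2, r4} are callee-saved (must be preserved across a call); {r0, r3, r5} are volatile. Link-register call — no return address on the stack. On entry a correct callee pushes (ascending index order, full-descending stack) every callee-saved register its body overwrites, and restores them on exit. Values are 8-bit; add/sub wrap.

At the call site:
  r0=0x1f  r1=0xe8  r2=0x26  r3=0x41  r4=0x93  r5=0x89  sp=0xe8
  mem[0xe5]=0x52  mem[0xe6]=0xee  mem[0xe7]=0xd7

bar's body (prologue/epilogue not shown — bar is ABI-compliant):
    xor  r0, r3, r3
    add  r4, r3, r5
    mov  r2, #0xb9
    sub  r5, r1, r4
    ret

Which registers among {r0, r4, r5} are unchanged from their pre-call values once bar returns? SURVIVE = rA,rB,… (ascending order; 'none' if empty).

prologue: push r2 → mem[0xe7]=0x26, sp=0xe7
prologue: push r4 → mem[0xe6]=0x93, sp=0xe6
body[0] xor  r0, r3, r3 → r0=0x00
body[1] add  r4, r3, r5 → r4=0xca
body[2] mov  r2, #0xb9 → r2=0xb9
body[3] sub  r5, r1, r4 → r5=0x1e
epilogue: pop r4=0x93, sp=0xe7
epilogue: pop r2=0x26, sp=0xe8
r0: caller-saved, written=True
r4: callee-saved, written=True
r5: caller-saved, written=True

SURVIVE = r4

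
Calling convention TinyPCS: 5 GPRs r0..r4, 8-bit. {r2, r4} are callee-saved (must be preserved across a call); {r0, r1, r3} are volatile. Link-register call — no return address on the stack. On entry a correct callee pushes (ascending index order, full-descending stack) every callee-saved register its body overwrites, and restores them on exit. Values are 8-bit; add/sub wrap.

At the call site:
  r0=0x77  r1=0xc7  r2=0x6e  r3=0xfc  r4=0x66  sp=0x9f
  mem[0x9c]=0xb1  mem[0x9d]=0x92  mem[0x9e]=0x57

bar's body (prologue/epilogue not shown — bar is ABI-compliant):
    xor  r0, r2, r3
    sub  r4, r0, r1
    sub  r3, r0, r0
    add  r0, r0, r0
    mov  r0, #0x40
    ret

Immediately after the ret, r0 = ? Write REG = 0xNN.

prologue: push r4 → mem[0x9e]=0x66, sp=0x9e
body[0] xor  r0, r2, r3 → r0=0x92
body[1] sub  r4, r0, r1 → r4=0xcb
body[2] sub  r3, r0, r0 → r3=0x00
body[3] add  r0, r0, r0 → r0=0x24
body[4] mov  r0, #0x40 → r0=0x40
epilogue: pop r4=0x66, sp=0x9f
r0 is caller-saved → body value

REG = 0x40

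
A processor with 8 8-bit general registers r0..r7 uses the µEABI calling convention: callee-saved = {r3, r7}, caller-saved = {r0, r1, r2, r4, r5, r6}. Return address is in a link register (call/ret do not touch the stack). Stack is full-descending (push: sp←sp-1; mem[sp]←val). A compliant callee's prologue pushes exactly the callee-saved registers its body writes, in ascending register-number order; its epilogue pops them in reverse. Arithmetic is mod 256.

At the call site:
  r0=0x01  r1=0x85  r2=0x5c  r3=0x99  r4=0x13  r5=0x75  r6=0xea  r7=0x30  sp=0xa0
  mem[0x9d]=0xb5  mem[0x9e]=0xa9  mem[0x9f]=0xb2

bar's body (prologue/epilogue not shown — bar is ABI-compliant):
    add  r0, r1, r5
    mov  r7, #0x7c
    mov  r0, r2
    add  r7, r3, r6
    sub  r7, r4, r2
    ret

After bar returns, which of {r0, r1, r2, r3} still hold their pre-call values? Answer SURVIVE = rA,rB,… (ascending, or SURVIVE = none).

prologue: push r7 -> mem[0x9f]=0x30, sp=0x9f
body[0] add  r0, r1, r5 -> r0=0xfa
body[1] mov  r7, #0x7c -> r7=0x7c
body[2] mov  r0, r2 -> r0=0x5c
body[3] add  r7, r3, r6 -> r7=0x83
body[4] sub  r7, r4, r2 -> r7=0xb7
epilogue: pop r7=0x30, sp=0xa0
r0: caller-saved, written=True
r1: caller-saved, written=False
r2: caller-saved, written=False
r3: callee-saved, written=False

SURVIVE = r1,r2,r3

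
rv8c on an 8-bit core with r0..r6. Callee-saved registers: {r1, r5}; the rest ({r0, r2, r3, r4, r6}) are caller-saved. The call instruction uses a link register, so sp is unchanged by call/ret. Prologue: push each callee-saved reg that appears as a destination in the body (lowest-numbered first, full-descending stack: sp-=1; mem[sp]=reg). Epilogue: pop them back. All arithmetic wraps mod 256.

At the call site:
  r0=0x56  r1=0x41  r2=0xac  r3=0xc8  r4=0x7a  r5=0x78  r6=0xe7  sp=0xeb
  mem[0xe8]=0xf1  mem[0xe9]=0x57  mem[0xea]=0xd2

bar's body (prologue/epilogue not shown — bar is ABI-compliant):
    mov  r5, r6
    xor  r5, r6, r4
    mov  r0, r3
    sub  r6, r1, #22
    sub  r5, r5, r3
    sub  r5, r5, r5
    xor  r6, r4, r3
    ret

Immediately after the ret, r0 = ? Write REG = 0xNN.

prologue: push r5 → mem[0xea]=0x78, sp=0xea
body[0] mov  r5, r6 → r5=0xe7
body[1] xor  r5, r6, r4 → r5=0x9d
body[2] mov  r0, r3 → r0=0xc8
body[3] sub  r6, r1, #22 → r6=0x2b
body[4] sub  r5, r5, r3 → r5=0xd5
body[5] sub  r5, r5, r5 → r5=0x00
body[6] xor  r6, r4, r3 → r6=0xb2
epilogue: pop r5=0x78, sp=0xeb
r0 is caller-saved → body value

REG = 0xc8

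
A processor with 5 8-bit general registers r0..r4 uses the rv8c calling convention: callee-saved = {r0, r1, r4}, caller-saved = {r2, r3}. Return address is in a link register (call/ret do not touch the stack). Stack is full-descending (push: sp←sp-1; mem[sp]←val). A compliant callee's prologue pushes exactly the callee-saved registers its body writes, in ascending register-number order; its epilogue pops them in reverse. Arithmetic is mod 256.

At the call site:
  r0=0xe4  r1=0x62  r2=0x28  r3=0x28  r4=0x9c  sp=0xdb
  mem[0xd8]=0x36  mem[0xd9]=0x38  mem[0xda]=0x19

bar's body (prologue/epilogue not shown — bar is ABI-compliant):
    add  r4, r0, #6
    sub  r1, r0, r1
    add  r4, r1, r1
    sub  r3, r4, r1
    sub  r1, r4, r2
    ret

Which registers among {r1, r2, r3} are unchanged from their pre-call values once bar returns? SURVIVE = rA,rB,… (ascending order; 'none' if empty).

prologue: push r1 -> mem[0xda]=0x62, sp=0xda
prologue: push r4 -> mem[0xd9]=0x9c, sp=0xd9
body[0] add  r4, r0, #6 -> r4=0xea
body[1] sub  r1, r0, r1 -> r1=0x82
body[2] add  r4, r1, r1 -> r4=0x04
body[3] sub  r3, r4, r1 -> r3=0x82
body[4] sub  r1, r4, r2 -> r1=0xdc
epilogue: pop r4=0x9c, sp=0xda
epilogue: pop r1=0x62, sp=0xdb
r1: callee-saved, written=True
r2: caller-saved, written=False
r3: caller-saved, written=True

SURVIVE = r1,r2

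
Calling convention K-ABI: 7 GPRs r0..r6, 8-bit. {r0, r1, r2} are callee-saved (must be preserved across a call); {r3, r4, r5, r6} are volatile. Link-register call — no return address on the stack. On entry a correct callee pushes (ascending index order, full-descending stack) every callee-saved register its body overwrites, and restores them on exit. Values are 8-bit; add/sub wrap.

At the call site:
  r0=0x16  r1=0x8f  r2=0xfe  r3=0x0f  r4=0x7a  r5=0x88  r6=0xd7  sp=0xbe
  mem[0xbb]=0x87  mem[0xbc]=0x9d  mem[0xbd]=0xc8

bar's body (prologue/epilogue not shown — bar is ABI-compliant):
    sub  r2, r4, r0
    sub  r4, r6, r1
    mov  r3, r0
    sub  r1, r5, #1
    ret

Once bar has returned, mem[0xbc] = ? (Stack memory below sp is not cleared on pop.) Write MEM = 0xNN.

prologue: push r1 -> mem[0xbd]=0x8f, sp=0xbd
prologue: push r2 -> mem[0xbc]=0xfe, sp=0xbc
body[0] sub  r2, r4, r0 -> r2=0x64
body[1] sub  r4, r6, r1 -> r4=0x48
body[2] mov  r3, r0 -> r3=0x16
body[3] sub  r1, r5, #1 -> r1=0x87
epilogue: pop r2=0xfe, sp=0xbd
epilogue: pop r1=0x8f, sp=0xbe
prologue pushed ['r1', 'r2'] at ['0xbd', '0xbc']

MEM = 0xfe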